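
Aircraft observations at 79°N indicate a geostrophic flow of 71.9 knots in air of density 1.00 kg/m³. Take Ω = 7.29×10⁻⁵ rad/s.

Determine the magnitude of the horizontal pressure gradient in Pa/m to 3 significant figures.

Coriolis parameter at 79°N:
f = 2Ω sin φ = 2 × 7.29×10⁻⁵ × sin 79° = 1.43×10⁻⁴ s⁻¹
Wind speed in SI: 71.9 knots = 37.0 m/s
Geostrophic balance rearranged: |∂P/∂n| = f ρ V_g
|∂P/∂n| = 1.43×10⁻⁴ × 1.00 × 37.0 = 5.29×10⁻³ Pa/m

5.29×10⁻³ Pa/m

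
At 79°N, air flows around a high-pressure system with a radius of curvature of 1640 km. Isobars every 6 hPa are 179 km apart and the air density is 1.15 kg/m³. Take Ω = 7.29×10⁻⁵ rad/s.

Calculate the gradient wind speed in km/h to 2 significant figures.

81 km/h

Coriolis parameter at 79°N:
f = 2Ω sin φ = 2 × 7.29×10⁻⁵ × sin 79° = 1.43×10⁻⁴ s⁻¹
Pressure gradient: |∂P/∂n| = 600 Pa / 179000 m = 3.35×10⁻³ Pa/m
Geostrophic speed: V_g = |∂P/∂n|/(fρ) = 3.35×10⁻³/(1.43×10⁻⁴ × 1.15) = 20.4 m/s
Around a high, pressure-gradient force acts outward with centrifugal, so Coriolis balances both:
fV = (1/ρ)|∂P/∂n| + V²/R  →  V² − fR·V + fR·V_g = 0
With fR = 1.43×10⁻⁴ × 1640×10³ m = 235 m/s:
V = [fR − √((fR)² − 4 fR V_g)]/2 = [235 − √(235² − 4×235×20.4)]/2 = 22.5 m/s
Supergeostrophic (V > V_g = 20.4 m/s), as expected around a high.
Converting: 22.5 m/s × 3.6 = 81 km/h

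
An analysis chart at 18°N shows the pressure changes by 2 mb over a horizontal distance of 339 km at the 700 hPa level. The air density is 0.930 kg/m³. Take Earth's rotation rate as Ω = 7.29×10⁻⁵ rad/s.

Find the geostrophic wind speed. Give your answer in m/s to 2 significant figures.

14 m/s

Coriolis parameter at 18°N:
f = 2Ω sin φ = 2 × 7.29×10⁻⁵ × sin 18° = 4.51×10⁻⁵ s⁻¹
Pressure gradient: |∂P/∂n| = 200 Pa / 339000 m = 5.90×10⁻⁴ Pa/m
Geostrophic balance (pressure-gradient force = Coriolis force):
V_g = (1/(fρ)) |∂P/∂n| = 5.90×10⁻⁴ / (4.51×10⁻⁵ × 0.930) = 14.1 m/s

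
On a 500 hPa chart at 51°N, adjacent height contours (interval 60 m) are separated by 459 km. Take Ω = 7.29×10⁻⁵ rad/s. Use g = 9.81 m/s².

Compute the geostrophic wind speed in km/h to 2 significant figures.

41 km/h

Coriolis parameter at 51°N:
f = 2Ω sin φ = 2 × 7.29×10⁻⁵ × sin 51° = 1.13×10⁻⁴ s⁻¹
Height gradient: |∂Z/∂n| = 60 m / 459000 m = 1.31×10⁻⁴
On a pressure surface, geostrophic balance gives V_g = (g/f)|∂Z/∂n|:
V_g = 9.81 × 1.31×10⁻⁴ / 1.13×10⁻⁴ = 11.3 m/s
Converting: 11.3 m/s × 3.6 = 41 km/h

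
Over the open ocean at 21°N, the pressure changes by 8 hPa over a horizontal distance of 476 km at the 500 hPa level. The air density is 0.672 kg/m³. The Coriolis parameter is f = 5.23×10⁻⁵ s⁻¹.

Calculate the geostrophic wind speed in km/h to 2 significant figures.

Pressure gradient: |∂P/∂n| = 800 Pa / 476000 m = 1.68×10⁻³ Pa/m
Geostrophic balance (pressure-gradient force = Coriolis force):
V_g = (1/(fρ)) |∂P/∂n| = 1.68×10⁻³ / (5.23×10⁻⁵ × 0.672) = 47.8 m/s
Converting: 47.8 m/s × 3.6 = 170 km/h

170 km/h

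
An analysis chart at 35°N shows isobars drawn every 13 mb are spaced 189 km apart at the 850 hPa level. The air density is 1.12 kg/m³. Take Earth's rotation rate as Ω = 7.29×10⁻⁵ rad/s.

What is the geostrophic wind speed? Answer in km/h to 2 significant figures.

260 km/h

Coriolis parameter at 35°N:
f = 2Ω sin φ = 2 × 7.29×10⁻⁵ × sin 35° = 8.36×10⁻⁵ s⁻¹
Pressure gradient: |∂P/∂n| = 1300 Pa / 189000 m = 6.88×10⁻³ Pa/m
Geostrophic balance (pressure-gradient force = Coriolis force):
V_g = (1/(fρ)) |∂P/∂n| = 6.88×10⁻³ / (8.36×10⁻⁵ × 1.12) = 73.4 m/s
Converting: 73.4 m/s × 3.6 = 260 km/h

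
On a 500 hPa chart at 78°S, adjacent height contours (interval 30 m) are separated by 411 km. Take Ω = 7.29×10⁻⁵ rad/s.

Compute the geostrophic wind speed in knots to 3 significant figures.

9.76 knots

Coriolis parameter at 78°S:
f = 2Ω sin φ = 2 × 7.29×10⁻⁵ × sin 78° = 1.43×10⁻⁴ s⁻¹
Height gradient: |∂Z/∂n| = 30 m / 411000 m = 7.30×10⁻⁵
On a pressure surface, geostrophic balance gives V_g = (g/f)|∂Z/∂n|:
V_g = 9.81 × 7.30×10⁻⁵ / 1.43×10⁻⁴ = 5.02 m/s
Converting: 5.02 m/s × 1.944 = 9.76 knots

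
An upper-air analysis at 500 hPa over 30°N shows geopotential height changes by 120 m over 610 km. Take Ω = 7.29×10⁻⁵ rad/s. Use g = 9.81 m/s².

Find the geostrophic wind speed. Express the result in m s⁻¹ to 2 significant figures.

26 m s⁻¹

Coriolis parameter at 30°N:
f = 2Ω sin φ = 2 × 7.29×10⁻⁵ × sin 30° = 7.29×10⁻⁵ s⁻¹
Height gradient: |∂Z/∂n| = 120 m / 610000 m = 1.97×10⁻⁴
On a pressure surface, geostrophic balance gives V_g = (g/f)|∂Z/∂n|:
V_g = 9.81 × 1.97×10⁻⁴ / 7.29×10⁻⁵ = 26.5 m/s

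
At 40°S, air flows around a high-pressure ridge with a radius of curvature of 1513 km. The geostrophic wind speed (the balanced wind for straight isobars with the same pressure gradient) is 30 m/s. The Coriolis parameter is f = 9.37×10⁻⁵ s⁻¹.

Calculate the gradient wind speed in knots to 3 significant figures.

Around a high, pressure-gradient force acts outward with centrifugal, so Coriolis balances both:
fV = (1/ρ)|∂P/∂n| + V²/R  →  V² − fR·V + fR·V_g = 0
With fR = 9.37×10⁻⁵ × 1513×10³ m = 142 m/s:
V = [fR − √((fR)² − 4 fR V_g)]/2 = [142 − √(142² − 4×142×30)]/2 = 43.1 m/s
Supergeostrophic (V > V_g = 30 m/s), as expected around a high.
Converting: 43.1 m/s × 1.944 = 83.8 knots

83.8 knots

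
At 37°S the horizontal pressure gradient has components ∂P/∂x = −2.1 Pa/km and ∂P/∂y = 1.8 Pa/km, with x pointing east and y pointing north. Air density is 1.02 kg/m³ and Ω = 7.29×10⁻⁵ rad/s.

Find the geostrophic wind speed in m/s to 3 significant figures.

30.9 m/s

Coriolis parameter at 37°S:
f = 2Ω sin φ = 2 × 7.29×10⁻⁵ × sin 37° = 8.77×10⁻⁵ s⁻¹
In the Southern Hemisphere f is negative: f = −8.77×10⁻⁵ s⁻¹.
Component geostrophic relations (x east, y north):
u_g = −(1/(fρ)) ∂P/∂y,  v_g = (1/(fρ)) ∂P/∂x
u_g = −(1.8×10⁻³)/(−8.77×10⁻⁵ × 1.02) = 20.1 m/s;  v_g = (−2.1×10⁻³)/(−8.77×10⁻⁵ × 1.02) = 23.5 m/s
|V_g| = √(u_g² + v_g²) = 30.9 m/s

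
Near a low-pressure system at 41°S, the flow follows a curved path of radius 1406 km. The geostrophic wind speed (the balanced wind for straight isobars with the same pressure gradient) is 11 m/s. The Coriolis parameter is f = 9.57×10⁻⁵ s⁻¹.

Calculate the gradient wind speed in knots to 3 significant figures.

Around a low, centrifugal force acts outward with Coriolis, so pressure-gradient force balances both:
(1/ρ)|∂P/∂n| = fV + V²/R  →  V² + fR·V − fR·V_g = 0
With fR = 9.57×10⁻⁵ × 1406×10³ m = 135 m/s:
V = [−fR + √((fR)² + 4 fR V_g)]/2 = [−135 + √(135² + 4×135×11)]/2 = 10.2 m/s
Subgeostrophic (V < V_g = 11 m/s), as expected around a low.
Converting: 10.2 m/s × 1.944 = 19.9 knots

19.9 knots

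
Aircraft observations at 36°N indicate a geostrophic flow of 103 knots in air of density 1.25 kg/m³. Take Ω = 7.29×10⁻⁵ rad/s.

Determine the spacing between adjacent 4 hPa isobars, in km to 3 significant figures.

70.5 km

Coriolis parameter at 36°N:
f = 2Ω sin φ = 2 × 7.29×10⁻⁵ × sin 36° = 8.57×10⁻⁵ s⁻¹
Wind speed in SI: 103 knots = 53.0 m/s
Geostrophic balance rearranged: |∂P/∂n| = f ρ V_g
|∂P/∂n| = 8.57×10⁻⁵ × 1.25 × 53.0 = 5.68×10⁻³ Pa/m
Isobar spacing: Δn = ΔP/|∂P/∂n| = 400 Pa / 5.68×10⁻³ Pa/m = 70469 m ≈ 70.5 km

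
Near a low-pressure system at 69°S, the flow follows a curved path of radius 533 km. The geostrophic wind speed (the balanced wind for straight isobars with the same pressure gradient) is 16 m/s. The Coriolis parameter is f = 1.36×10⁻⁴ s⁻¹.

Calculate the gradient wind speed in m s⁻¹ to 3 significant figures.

Around a low, centrifugal force acts outward with Coriolis, so pressure-gradient force balances both:
(1/ρ)|∂P/∂n| = fV + V²/R  →  V² + fR·V − fR·V_g = 0
With fR = 1.36×10⁻⁴ × 533×10³ m = 72.5 m/s:
V = [−fR + √((fR)² + 4 fR V_g)]/2 = [−72.5 + √(72.5² + 4×72.5×16)]/2 = 13.5 m/s
Subgeostrophic (V < V_g = 16 m/s), as expected around a low.

13.5 m s⁻¹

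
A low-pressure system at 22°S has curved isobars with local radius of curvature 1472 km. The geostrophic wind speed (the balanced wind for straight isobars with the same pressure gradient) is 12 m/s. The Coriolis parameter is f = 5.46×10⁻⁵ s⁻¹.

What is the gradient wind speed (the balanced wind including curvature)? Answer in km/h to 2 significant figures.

38 km/h

Around a low, centrifugal force acts outward with Coriolis, so pressure-gradient force balances both:
(1/ρ)|∂P/∂n| = fV + V²/R  →  V² + fR·V − fR·V_g = 0
With fR = 5.46×10⁻⁵ × 1472×10³ m = 80.4 m/s:
V = [−fR + √((fR)² + 4 fR V_g)]/2 = [−80.4 + √(80.4² + 4×80.4×12)]/2 = 10.6 m/s
Subgeostrophic (V < V_g = 12 m/s), as expected around a low.
Converting: 10.6 m/s × 3.6 = 38 km/h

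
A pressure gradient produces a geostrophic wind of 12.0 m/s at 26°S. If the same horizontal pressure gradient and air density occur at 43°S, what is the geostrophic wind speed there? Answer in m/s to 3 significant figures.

With the same pressure gradient and density, V_g ∝ 1/f ∝ 1/sin φ.
V₂ = V₁ · sin φ₁ / sin φ₂ = 12.0 × sin 26° / sin 43°
V₂ = 12.0 × 0.4384/0.6820 = 7.71 m/s

7.71 m/s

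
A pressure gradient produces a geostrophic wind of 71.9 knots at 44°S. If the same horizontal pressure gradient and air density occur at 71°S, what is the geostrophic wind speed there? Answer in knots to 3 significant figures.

With the same pressure gradient and density, V_g ∝ 1/f ∝ 1/sin φ.
V₂ = V₁ · sin φ₁ / sin φ₂ = 71.9 × sin 44° / sin 71°
V₂ = 71.9 × 0.6947/0.9455 = 52.8 knots

52.8 knots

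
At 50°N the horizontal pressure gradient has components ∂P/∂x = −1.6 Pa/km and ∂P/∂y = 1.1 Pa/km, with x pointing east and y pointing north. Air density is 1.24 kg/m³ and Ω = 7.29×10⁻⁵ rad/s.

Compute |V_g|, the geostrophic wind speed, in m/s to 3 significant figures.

Coriolis parameter at 50°N:
f = 2Ω sin φ = 2 × 7.29×10⁻⁵ × sin 50° = 1.12×10⁻⁴ s⁻¹
Component geostrophic relations (x east, y north):
u_g = −(1/(fρ)) ∂P/∂y,  v_g = (1/(fρ)) ∂P/∂x
u_g = −(1.1×10⁻³)/(1.12×10⁻⁴ × 1.24) = −7.94 m/s;  v_g = (−1.6×10⁻³)/(1.12×10⁻⁴ × 1.24) = −11.6 m/s
|V_g| = √(u_g² + v_g²) = 14.0 m/s

14.0 m/s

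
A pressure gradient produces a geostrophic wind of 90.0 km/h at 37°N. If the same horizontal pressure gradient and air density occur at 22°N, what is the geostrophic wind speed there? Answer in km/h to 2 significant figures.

With the same pressure gradient and density, V_g ∝ 1/f ∝ 1/sin φ.
V₂ = V₁ · sin φ₁ / sin φ₂ = 90.0 × sin 37° / sin 22°
V₂ = 90.0 × 0.6018/0.3746 = 140 km/h

140 km/h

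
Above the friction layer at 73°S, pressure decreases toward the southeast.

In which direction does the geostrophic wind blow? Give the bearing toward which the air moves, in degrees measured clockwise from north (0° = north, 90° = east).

045°

The pressure-gradient force points toward the southeast (bearing 135°).
Geostrophic balance: in the Southern Hemisphere the Coriolis force deflects motion to the left, so the geostrophic wind blows 90° to the left of the pressure-gradient force (low pressure on the right).
Rotating 135° by 90° counterclockwise gives 045° — the wind blows toward the northeast.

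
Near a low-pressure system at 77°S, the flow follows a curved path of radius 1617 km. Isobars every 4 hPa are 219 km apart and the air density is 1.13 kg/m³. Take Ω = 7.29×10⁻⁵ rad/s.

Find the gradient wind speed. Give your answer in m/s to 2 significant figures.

Coriolis parameter at 77°S:
f = 2Ω sin φ = 2 × 7.29×10⁻⁵ × sin 77° = 1.42×10⁻⁴ s⁻¹
Pressure gradient: |∂P/∂n| = 400 Pa / 219000 m = 1.83×10⁻³ Pa/m
Geostrophic speed: V_g = |∂P/∂n|/(fρ) = 1.83×10⁻³/(1.42×10⁻⁴ × 1.13) = 11.4 m/s
Around a low, centrifugal force acts outward with Coriolis, so pressure-gradient force balances both:
(1/ρ)|∂P/∂n| = fV + V²/R  →  V² + fR·V − fR·V_g = 0
With fR = 1.42×10⁻⁴ × 1617×10³ m = 230 m/s:
V = [−fR + √((fR)² + 4 fR V_g)]/2 = [−230 + √(230² + 4×230×11.4)]/2 = 10.9 m/s
Subgeostrophic (V < V_g = 11.4 m/s), as expected around a low.

11 m/s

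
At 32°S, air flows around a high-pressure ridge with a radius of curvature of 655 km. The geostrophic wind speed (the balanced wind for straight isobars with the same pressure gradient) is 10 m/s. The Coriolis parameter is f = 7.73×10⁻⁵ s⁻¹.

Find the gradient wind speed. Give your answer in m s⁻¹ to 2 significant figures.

14 m s⁻¹

Around a high, pressure-gradient force acts outward with centrifugal, so Coriolis balances both:
fV = (1/ρ)|∂P/∂n| + V²/R  →  V² − fR·V + fR·V_g = 0
With fR = 7.73×10⁻⁵ × 655×10³ m = 50.6 m/s:
V = [fR − √((fR)² − 4 fR V_g)]/2 = [50.6 − √(50.6² − 4×50.6×10)]/2 = 13.7 m/s
Supergeostrophic (V > V_g = 10 m/s), as expected around a high.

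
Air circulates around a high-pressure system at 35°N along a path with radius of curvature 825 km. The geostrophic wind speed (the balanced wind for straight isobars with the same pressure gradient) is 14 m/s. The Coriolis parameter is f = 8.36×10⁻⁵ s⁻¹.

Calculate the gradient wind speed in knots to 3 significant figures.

Around a high, pressure-gradient force acts outward with centrifugal, so Coriolis balances both:
fV = (1/ρ)|∂P/∂n| + V²/R  →  V² − fR·V + fR·V_g = 0
With fR = 8.36×10⁻⁵ × 825×10³ m = 69.0 m/s:
V = [fR − √((fR)² − 4 fR V_g)]/2 = [69.0 − √(69.0² − 4×69.0×14)]/2 = 19.5 m/s
Supergeostrophic (V > V_g = 14 m/s), as expected around a high.
Converting: 19.5 m/s × 1.944 = 38.0 knots

38.0 knots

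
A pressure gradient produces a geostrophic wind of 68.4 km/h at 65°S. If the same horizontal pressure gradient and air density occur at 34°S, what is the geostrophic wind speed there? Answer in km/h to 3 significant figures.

111 km/h

With the same pressure gradient and density, V_g ∝ 1/f ∝ 1/sin φ.
V₂ = V₁ · sin φ₁ / sin φ₂ = 68.4 × sin 65° / sin 34°
V₂ = 68.4 × 0.9063/0.5592 = 111 km/h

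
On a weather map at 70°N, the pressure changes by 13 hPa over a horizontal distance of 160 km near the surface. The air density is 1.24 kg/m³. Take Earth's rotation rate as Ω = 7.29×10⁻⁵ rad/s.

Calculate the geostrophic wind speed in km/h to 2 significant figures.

Coriolis parameter at 70°N:
f = 2Ω sin φ = 2 × 7.29×10⁻⁵ × sin 70° = 1.37×10⁻⁴ s⁻¹
Pressure gradient: |∂P/∂n| = 1300 Pa / 160000 m = 8.12×10⁻³ Pa/m
Geostrophic balance (pressure-gradient force = Coriolis force):
V_g = (1/(fρ)) |∂P/∂n| = 8.12×10⁻³ / (1.37×10⁻⁴ × 1.24) = 47.8 m/s
Converting: 47.8 m/s × 3.6 = 170 km/h

170 km/h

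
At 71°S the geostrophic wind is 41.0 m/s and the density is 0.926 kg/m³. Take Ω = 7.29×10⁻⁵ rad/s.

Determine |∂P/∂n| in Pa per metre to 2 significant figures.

5.2×10⁻³ Pa/m

Coriolis parameter at 71°S:
f = 2Ω sin φ = 2 × 7.29×10⁻⁵ × sin 71° = 1.38×10⁻⁴ s⁻¹
Geostrophic balance rearranged: |∂P/∂n| = f ρ V_g
|∂P/∂n| = 1.38×10⁻⁴ × 0.926 × 41.0 = 5.23×10⁻³ Pa/m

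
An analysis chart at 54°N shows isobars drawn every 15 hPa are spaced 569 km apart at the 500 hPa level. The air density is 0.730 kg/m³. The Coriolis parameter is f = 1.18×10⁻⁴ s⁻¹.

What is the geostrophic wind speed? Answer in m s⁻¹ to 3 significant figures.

30.6 m s⁻¹

Pressure gradient: |∂P/∂n| = 1500 Pa / 569000 m = 2.64×10⁻³ Pa/m
Geostrophic balance (pressure-gradient force = Coriolis force):
V_g = (1/(fρ)) |∂P/∂n| = 2.64×10⁻³ / (1.18×10⁻⁴ × 0.730) = 30.6 m/s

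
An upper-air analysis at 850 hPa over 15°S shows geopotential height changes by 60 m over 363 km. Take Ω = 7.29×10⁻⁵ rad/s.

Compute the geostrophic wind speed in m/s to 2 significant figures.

43 m/s

Coriolis parameter at 15°S:
f = 2Ω sin φ = 2 × 7.29×10⁻⁵ × sin 15° = 3.77×10⁻⁵ s⁻¹
Height gradient: |∂Z/∂n| = 60 m / 363000 m = 1.65×10⁻⁴
On a pressure surface, geostrophic balance gives V_g = (g/f)|∂Z/∂n|:
V_g = 9.81 × 1.65×10⁻⁴ / 3.77×10⁻⁵ = 43.0 m/s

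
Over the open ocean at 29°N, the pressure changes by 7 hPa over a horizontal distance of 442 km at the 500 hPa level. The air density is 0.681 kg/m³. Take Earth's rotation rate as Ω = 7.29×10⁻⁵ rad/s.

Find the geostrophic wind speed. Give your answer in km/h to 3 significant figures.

118 km/h

Coriolis parameter at 29°N:
f = 2Ω sin φ = 2 × 7.29×10⁻⁵ × sin 29° = 7.07×10⁻⁵ s⁻¹
Pressure gradient: |∂P/∂n| = 700 Pa / 442000 m = 1.58×10⁻³ Pa/m
Geostrophic balance (pressure-gradient force = Coriolis force):
V_g = (1/(fρ)) |∂P/∂n| = 1.58×10⁻³ / (7.07×10⁻⁵ × 0.681) = 32.9 m/s
Converting: 32.9 m/s × 3.6 = 118 km/h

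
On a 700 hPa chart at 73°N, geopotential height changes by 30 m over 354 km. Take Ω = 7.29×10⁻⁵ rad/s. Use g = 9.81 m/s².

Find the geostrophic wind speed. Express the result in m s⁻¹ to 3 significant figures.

5.96 m s⁻¹

Coriolis parameter at 73°N:
f = 2Ω sin φ = 2 × 7.29×10⁻⁵ × sin 73° = 1.39×10⁻⁴ s⁻¹
Height gradient: |∂Z/∂n| = 30 m / 354000 m = 8.47×10⁻⁵
On a pressure surface, geostrophic balance gives V_g = (g/f)|∂Z/∂n|:
V_g = 9.81 × 8.47×10⁻⁵ / 1.39×10⁻⁴ = 5.96 m/s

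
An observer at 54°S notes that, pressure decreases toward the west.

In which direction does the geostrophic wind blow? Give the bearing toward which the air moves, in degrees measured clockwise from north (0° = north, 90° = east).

The pressure-gradient force points toward the west (bearing 270°).
Geostrophic balance: in the Southern Hemisphere the Coriolis force deflects motion to the left, so the geostrophic wind blows 90° to the left of the pressure-gradient force (low pressure on the right).
Rotating 270° by 90° counterclockwise gives 180° — the wind blows toward the south.

180°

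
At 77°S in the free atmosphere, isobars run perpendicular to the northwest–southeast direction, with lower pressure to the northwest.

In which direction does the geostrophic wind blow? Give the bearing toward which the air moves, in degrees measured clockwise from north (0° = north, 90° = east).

The pressure-gradient force points toward the northwest (bearing 315°).
Geostrophic balance: in the Southern Hemisphere the Coriolis force deflects motion to the left, so the geostrophic wind blows 90° to the left of the pressure-gradient force (low pressure on the right).
Rotating 315° by 90° counterclockwise gives 225° — the wind blows toward the southwest.

225°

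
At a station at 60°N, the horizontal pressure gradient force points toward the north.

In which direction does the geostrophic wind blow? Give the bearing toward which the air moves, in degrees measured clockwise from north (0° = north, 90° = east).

The pressure-gradient force points toward the north (bearing 000°).
Geostrophic balance: in the Northern Hemisphere the Coriolis force deflects motion to the right, so the geostrophic wind blows 90° to the right of the pressure-gradient force (low pressure on the left).
Rotating 000° by 90° clockwise gives 090° — the wind blows toward the east.

090°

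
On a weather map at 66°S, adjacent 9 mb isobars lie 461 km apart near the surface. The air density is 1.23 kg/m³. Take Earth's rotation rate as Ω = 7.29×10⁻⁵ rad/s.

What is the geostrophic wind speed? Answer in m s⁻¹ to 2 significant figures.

12 m s⁻¹

Coriolis parameter at 66°S:
f = 2Ω sin φ = 2 × 7.29×10⁻⁵ × sin 66° = 1.33×10⁻⁴ s⁻¹
Pressure gradient: |∂P/∂n| = 900 Pa / 461000 m = 1.95×10⁻³ Pa/m
Geostrophic balance (pressure-gradient force = Coriolis force):
V_g = (1/(fρ)) |∂P/∂n| = 1.95×10⁻³ / (1.33×10⁻⁴ × 1.23) = 11.9 m/s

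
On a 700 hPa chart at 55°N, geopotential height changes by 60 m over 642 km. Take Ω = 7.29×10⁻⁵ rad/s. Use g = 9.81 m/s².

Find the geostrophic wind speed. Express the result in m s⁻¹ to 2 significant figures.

7.7 m s⁻¹

Coriolis parameter at 55°N:
f = 2Ω sin φ = 2 × 7.29×10⁻⁵ × sin 55° = 1.19×10⁻⁴ s⁻¹
Height gradient: |∂Z/∂n| = 60 m / 642000 m = 9.35×10⁻⁵
On a pressure surface, geostrophic balance gives V_g = (g/f)|∂Z/∂n|:
V_g = 9.81 × 9.35×10⁻⁵ / 1.19×10⁻⁴ = 7.68 m/s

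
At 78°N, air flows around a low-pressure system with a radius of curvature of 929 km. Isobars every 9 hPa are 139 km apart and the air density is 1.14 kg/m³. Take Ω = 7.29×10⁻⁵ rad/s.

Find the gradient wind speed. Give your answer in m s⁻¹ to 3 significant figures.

32.1 m s⁻¹

Coriolis parameter at 78°N:
f = 2Ω sin φ = 2 × 7.29×10⁻⁵ × sin 78° = 1.43×10⁻⁴ s⁻¹
Pressure gradient: |∂P/∂n| = 900 Pa / 139000 m = 6.47×10⁻³ Pa/m
Geostrophic speed: V_g = |∂P/∂n|/(fρ) = 6.47×10⁻³/(1.43×10⁻⁴ × 1.14) = 39.8 m/s
Around a low, centrifugal force acts outward with Coriolis, so pressure-gradient force balances both:
(1/ρ)|∂P/∂n| = fV + V²/R  →  V² + fR·V − fR·V_g = 0
With fR = 1.43×10⁻⁴ × 929×10³ m = 132 m/s:
V = [−fR + √((fR)² + 4 fR V_g)]/2 = [−132 + √(132² + 4×132×39.8)]/2 = 32.1 m/s
Subgeostrophic (V < V_g = 39.8 m/s), as expected around a low.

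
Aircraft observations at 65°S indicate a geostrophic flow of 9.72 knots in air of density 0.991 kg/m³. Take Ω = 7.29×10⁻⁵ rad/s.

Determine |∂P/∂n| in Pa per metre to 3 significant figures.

Coriolis parameter at 65°S:
f = 2Ω sin φ = 2 × 7.29×10⁻⁵ × sin 65° = 1.32×10⁻⁴ s⁻¹
Wind speed in SI: 9.72 knots = 5.00 m/s
Geostrophic balance rearranged: |∂P/∂n| = f ρ V_g
|∂P/∂n| = 1.32×10⁻⁴ × 0.991 × 5.00 = 6.55×10⁻⁴ Pa/m

6.55×10⁻⁴ Pa/m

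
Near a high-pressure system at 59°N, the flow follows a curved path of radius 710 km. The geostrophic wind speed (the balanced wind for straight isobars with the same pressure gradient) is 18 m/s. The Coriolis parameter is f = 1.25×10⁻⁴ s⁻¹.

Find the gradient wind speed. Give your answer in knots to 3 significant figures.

Around a high, pressure-gradient force acts outward with centrifugal, so Coriolis balances both:
fV = (1/ρ)|∂P/∂n| + V²/R  →  V² − fR·V + fR·V_g = 0
With fR = 1.25×10⁻⁴ × 710×10³ m = 88.8 m/s:
V = [fR − √((fR)² − 4 fR V_g)]/2 = [88.8 − √(88.8² − 4×88.8×18)]/2 = 25.1 m/s
Supergeostrophic (V > V_g = 18 m/s), as expected around a high.
Converting: 25.1 m/s × 1.944 = 48.8 knots

48.8 knots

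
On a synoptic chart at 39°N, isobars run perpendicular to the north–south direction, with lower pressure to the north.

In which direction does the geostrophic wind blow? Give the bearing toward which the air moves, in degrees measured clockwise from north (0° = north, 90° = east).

The pressure-gradient force points toward the north (bearing 000°).
Geostrophic balance: in the Northern Hemisphere the Coriolis force deflects motion to the right, so the geostrophic wind blows 90° to the right of the pressure-gradient force (low pressure on the left).
Rotating 000° by 90° clockwise gives 090° — the wind blows toward the east.

090°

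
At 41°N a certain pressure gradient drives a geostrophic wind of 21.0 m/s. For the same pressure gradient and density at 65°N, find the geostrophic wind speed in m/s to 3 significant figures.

15.2 m/s

With the same pressure gradient and density, V_g ∝ 1/f ∝ 1/sin φ.
V₂ = V₁ · sin φ₁ / sin φ₂ = 21.0 × sin 41° / sin 65°
V₂ = 21.0 × 0.6561/0.9063 = 15.2 m/s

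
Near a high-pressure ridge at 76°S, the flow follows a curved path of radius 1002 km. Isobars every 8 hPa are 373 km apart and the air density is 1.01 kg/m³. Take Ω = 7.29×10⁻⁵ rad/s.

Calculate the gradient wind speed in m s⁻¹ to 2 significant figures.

Coriolis parameter at 76°S:
f = 2Ω sin φ = 2 × 7.29×10⁻⁵ × sin 76° = 1.41×10⁻⁴ s⁻¹
Pressure gradient: |∂P/∂n| = 800 Pa / 373000 m = 2.14×10⁻³ Pa/m
Geostrophic speed: V_g = |∂P/∂n|/(fρ) = 2.14×10⁻³/(1.41×10⁻⁴ × 1.01) = 15.0 m/s
Around a high, pressure-gradient force acts outward with centrifugal, so Coriolis balances both:
fV = (1/ρ)|∂P/∂n| + V²/R  →  V² − fR·V + fR·V_g = 0
With fR = 1.41×10⁻⁴ × 1002×10³ m = 142 m/s:
V = [fR − √((fR)² − 4 fR V_g)]/2 = [142 − √(142² − 4×142×15)]/2 = 17.1 m/s
Supergeostrophic (V > V_g = 15 m/s), as expected around a high.

17 m s⁻¹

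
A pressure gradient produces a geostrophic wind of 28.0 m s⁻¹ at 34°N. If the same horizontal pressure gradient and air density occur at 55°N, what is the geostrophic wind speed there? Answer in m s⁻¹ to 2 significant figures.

With the same pressure gradient and density, V_g ∝ 1/f ∝ 1/sin φ.
V₂ = V₁ · sin φ₁ / sin φ₂ = 28.0 × sin 34° / sin 55°
V₂ = 28.0 × 0.5592/0.8192 = 19 m s⁻¹

19 m s⁻¹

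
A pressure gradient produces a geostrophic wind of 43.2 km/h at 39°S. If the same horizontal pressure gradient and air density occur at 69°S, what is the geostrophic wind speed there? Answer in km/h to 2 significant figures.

With the same pressure gradient and density, V_g ∝ 1/f ∝ 1/sin φ.
V₂ = V₁ · sin φ₁ / sin φ₂ = 43.2 × sin 39° / sin 69°
V₂ = 43.2 × 0.6293/0.9336 = 29 km/h

29 km/h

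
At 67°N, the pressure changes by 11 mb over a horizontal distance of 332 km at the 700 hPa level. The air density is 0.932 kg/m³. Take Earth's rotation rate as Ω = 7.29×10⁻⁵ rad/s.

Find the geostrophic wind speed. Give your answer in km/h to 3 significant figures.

95.4 km/h

Coriolis parameter at 67°N:
f = 2Ω sin φ = 2 × 7.29×10⁻⁵ × sin 67° = 1.34×10⁻⁴ s⁻¹
Pressure gradient: |∂P/∂n| = 1100 Pa / 332000 m = 3.31×10⁻³ Pa/m
Geostrophic balance (pressure-gradient force = Coriolis force):
V_g = (1/(fρ)) |∂P/∂n| = 3.31×10⁻³ / (1.34×10⁻⁴ × 0.932) = 26.5 m/s
Converting: 26.5 m/s × 3.6 = 95.4 km/h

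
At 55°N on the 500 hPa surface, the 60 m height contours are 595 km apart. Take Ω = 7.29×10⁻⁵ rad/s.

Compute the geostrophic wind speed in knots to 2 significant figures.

Coriolis parameter at 55°N:
f = 2Ω sin φ = 2 × 7.29×10⁻⁵ × sin 55° = 1.19×10⁻⁴ s⁻¹
Height gradient: |∂Z/∂n| = 60 m / 595000 m = 1.01×10⁻⁴
On a pressure surface, geostrophic balance gives V_g = (g/f)|∂Z/∂n|:
V_g = 9.81 × 1.01×10⁻⁴ / 1.19×10⁻⁴ = 8.28 m/s
Converting: 8.28 m/s × 1.944 = 16 knots

16 knots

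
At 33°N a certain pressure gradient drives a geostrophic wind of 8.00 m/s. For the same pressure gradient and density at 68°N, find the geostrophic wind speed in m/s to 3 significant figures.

With the same pressure gradient and density, V_g ∝ 1/f ∝ 1/sin φ.
V₂ = V₁ · sin φ₁ / sin φ₂ = 8.00 × sin 33° / sin 68°
V₂ = 8.00 × 0.5446/0.9272 = 4.70 m/s

4.70 m/s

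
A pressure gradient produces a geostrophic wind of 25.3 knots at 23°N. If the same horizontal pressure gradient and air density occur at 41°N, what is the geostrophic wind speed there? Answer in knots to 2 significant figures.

15 knots

With the same pressure gradient and density, V_g ∝ 1/f ∝ 1/sin φ.
V₂ = V₁ · sin φ₁ / sin φ₂ = 25.3 × sin 23° / sin 41°
V₂ = 25.3 × 0.3907/0.6561 = 15 knots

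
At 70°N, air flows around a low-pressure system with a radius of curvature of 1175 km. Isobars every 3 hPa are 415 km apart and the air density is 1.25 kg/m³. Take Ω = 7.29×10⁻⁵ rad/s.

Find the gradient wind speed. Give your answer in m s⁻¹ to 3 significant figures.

Coriolis parameter at 70°N:
f = 2Ω sin φ = 2 × 7.29×10⁻⁵ × sin 70° = 1.37×10⁻⁴ s⁻¹
Pressure gradient: |∂P/∂n| = 300 Pa / 415000 m = 7.23×10⁻⁴ Pa/m
Geostrophic speed: V_g = |∂P/∂n|/(fρ) = 7.23×10⁻⁴/(1.37×10⁻⁴ × 1.25) = 4.22 m/s
Around a low, centrifugal force acts outward with Coriolis, so pressure-gradient force balances both:
(1/ρ)|∂P/∂n| = fV + V²/R  →  V² + fR·V − fR·V_g = 0
With fR = 1.37×10⁻⁴ × 1175×10³ m = 161 m/s:
V = [−fR + √((fR)² + 4 fR V_g)]/2 = [−161 + √(161² + 4×161×4.22)]/2 = 4.12 m/s
Subgeostrophic (V < V_g = 4.22 m/s), as expected around a low.

4.12 m s⁻¹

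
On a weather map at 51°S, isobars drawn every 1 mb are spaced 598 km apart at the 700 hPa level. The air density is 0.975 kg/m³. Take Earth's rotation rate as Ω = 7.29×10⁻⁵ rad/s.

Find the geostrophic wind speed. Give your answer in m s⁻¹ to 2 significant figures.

1.5 m s⁻¹

Coriolis parameter at 51°S:
f = 2Ω sin φ = 2 × 7.29×10⁻⁵ × sin 51° = 1.13×10⁻⁴ s⁻¹
Pressure gradient: |∂P/∂n| = 100 Pa / 598000 m = 1.67×10⁻⁴ Pa/m
Geostrophic balance (pressure-gradient force = Coriolis force):
V_g = (1/(fρ)) |∂P/∂n| = 1.67×10⁻⁴ / (1.13×10⁻⁴ × 0.975) = 1.51 m/s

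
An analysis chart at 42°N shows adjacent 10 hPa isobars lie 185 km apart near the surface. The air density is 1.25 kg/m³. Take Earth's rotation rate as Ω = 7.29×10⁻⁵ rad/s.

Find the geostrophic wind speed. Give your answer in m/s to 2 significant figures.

44 m/s

Coriolis parameter at 42°N:
f = 2Ω sin φ = 2 × 7.29×10⁻⁵ × sin 42° = 9.76×10⁻⁵ s⁻¹
Pressure gradient: |∂P/∂n| = 1000 Pa / 185000 m = 5.41×10⁻³ Pa/m
Geostrophic balance (pressure-gradient force = Coriolis force):
V_g = (1/(fρ)) |∂P/∂n| = 5.41×10⁻³ / (9.76×10⁻⁵ × 1.25) = 44.3 m/s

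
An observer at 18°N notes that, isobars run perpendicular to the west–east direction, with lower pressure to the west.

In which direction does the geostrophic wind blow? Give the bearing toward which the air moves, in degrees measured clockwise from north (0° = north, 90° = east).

The pressure-gradient force points toward the west (bearing 270°).
Geostrophic balance: in the Northern Hemisphere the Coriolis force deflects motion to the right, so the geostrophic wind blows 90° to the right of the pressure-gradient force (low pressure on the left).
Rotating 270° by 90° clockwise gives 000° — the wind blows toward the north.

000°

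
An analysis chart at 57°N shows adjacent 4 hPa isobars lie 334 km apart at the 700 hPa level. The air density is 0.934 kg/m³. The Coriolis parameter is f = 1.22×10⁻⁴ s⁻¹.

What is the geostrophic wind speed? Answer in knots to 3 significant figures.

Pressure gradient: |∂P/∂n| = 400 Pa / 334000 m = 1.20×10⁻³ Pa/m
Geostrophic balance (pressure-gradient force = Coriolis force):
V_g = (1/(fρ)) |∂P/∂n| = 1.20×10⁻³ / (1.22×10⁻⁴ × 0.934) = 10.5 m/s
Converting: 10.5 m/s × 1.944 = 20.4 knots

20.4 knots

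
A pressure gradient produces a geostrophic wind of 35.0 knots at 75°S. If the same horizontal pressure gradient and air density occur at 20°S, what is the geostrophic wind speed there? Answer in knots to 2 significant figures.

99 knots

With the same pressure gradient and density, V_g ∝ 1/f ∝ 1/sin φ.
V₂ = V₁ · sin φ₁ / sin φ₂ = 35.0 × sin 75° / sin 20°
V₂ = 35.0 × 0.9659/0.3420 = 99 knots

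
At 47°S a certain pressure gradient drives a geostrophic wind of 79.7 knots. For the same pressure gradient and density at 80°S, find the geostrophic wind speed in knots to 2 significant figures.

59 knots

With the same pressure gradient and density, V_g ∝ 1/f ∝ 1/sin φ.
V₂ = V₁ · sin φ₁ / sin φ₂ = 79.7 × sin 47° / sin 80°
V₂ = 79.7 × 0.7314/0.9848 = 59 knots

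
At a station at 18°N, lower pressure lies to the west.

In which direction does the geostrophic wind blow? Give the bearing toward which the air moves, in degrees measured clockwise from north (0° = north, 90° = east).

000°

The pressure-gradient force points toward the west (bearing 270°).
Geostrophic balance: in the Northern Hemisphere the Coriolis force deflects motion to the right, so the geostrophic wind blows 90° to the right of the pressure-gradient force (low pressure on the left).
Rotating 270° by 90° clockwise gives 000° — the wind blows toward the north.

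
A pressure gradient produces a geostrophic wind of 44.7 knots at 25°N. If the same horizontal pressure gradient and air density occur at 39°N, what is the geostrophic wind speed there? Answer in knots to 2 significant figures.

With the same pressure gradient and density, V_g ∝ 1/f ∝ 1/sin φ.
V₂ = V₁ · sin φ₁ / sin φ₂ = 44.7 × sin 25° / sin 39°
V₂ = 44.7 × 0.4226/0.6293 = 30 knots

30 knots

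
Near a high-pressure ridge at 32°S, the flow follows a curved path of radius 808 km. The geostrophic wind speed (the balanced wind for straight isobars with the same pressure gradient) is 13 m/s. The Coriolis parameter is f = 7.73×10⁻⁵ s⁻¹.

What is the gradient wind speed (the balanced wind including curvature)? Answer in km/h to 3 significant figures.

66.4 km/h

Around a high, pressure-gradient force acts outward with centrifugal, so Coriolis balances both:
fV = (1/ρ)|∂P/∂n| + V²/R  →  V² − fR·V + fR·V_g = 0
With fR = 7.73×10⁻⁵ × 808×10³ m = 62.5 m/s:
V = [fR − √((fR)² − 4 fR V_g)]/2 = [62.5 − √(62.5² − 4×62.5×13)]/2 = 18.5 m/s
Supergeostrophic (V > V_g = 13 m/s), as expected around a high.
Converting: 18.5 m/s × 3.6 = 66.4 km/h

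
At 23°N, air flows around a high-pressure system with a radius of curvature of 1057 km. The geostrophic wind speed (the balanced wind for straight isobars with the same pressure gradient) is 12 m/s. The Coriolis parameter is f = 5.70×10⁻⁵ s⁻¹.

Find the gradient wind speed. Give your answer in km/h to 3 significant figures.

Around a high, pressure-gradient force acts outward with centrifugal, so Coriolis balances both:
fV = (1/ρ)|∂P/∂n| + V²/R  →  V² − fR·V + fR·V_g = 0
With fR = 5.70×10⁻⁵ × 1057×10³ m = 60.2 m/s:
V = [fR − √((fR)² − 4 fR V_g)]/2 = [60.2 − √(60.2² − 4×60.2×12)]/2 = 16.5 m/s
Supergeostrophic (V > V_g = 12 m/s), as expected around a high.
Converting: 16.5 m/s × 3.6 = 59.5 km/h

59.5 km/h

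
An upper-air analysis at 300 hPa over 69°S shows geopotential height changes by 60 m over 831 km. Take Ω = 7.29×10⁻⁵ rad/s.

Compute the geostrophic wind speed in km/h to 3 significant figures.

Coriolis parameter at 69°S:
f = 2Ω sin φ = 2 × 7.29×10⁻⁵ × sin 69° = 1.36×10⁻⁴ s⁻¹
Height gradient: |∂Z/∂n| = 60 m / 831000 m = 7.22×10⁻⁵
On a pressure surface, geostrophic balance gives V_g = (g/f)|∂Z/∂n|:
V_g = 9.81 × 7.22×10⁻⁵ / 1.36×10⁻⁴ = 5.20 m/s
Converting: 5.20 m/s × 3.6 = 18.7 km/h

18.7 km/h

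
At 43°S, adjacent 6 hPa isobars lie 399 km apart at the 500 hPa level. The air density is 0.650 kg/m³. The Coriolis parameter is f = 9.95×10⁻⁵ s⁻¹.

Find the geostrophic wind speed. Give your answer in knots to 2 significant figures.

Pressure gradient: |∂P/∂n| = 600 Pa / 399000 m = 1.50×10⁻³ Pa/m
Geostrophic balance (pressure-gradient force = Coriolis force):
V_g = (1/(fρ)) |∂P/∂n| = 1.50×10⁻³ / (9.95×10⁻⁵ × 0.650) = 23.3 m/s
Converting: 23.3 m/s × 1.944 = 45 knots

45 knots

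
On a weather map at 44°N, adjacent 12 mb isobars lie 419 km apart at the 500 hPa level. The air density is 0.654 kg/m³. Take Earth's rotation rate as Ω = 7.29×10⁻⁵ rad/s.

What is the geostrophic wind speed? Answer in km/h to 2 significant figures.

160 km/h

Coriolis parameter at 44°N:
f = 2Ω sin φ = 2 × 7.29×10⁻⁵ × sin 44° = 1.01×10⁻⁴ s⁻¹
Pressure gradient: |∂P/∂n| = 1200 Pa / 419000 m = 2.86×10⁻³ Pa/m
Geostrophic balance (pressure-gradient force = Coriolis force):
V_g = (1/(fρ)) |∂P/∂n| = 2.86×10⁻³ / (1.01×10⁻⁴ × 0.654) = 43.2 m/s
Converting: 43.2 m/s × 3.6 = 160 km/h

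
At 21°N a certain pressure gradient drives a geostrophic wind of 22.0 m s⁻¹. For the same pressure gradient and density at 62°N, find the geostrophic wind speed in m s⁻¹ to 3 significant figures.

With the same pressure gradient and density, V_g ∝ 1/f ∝ 1/sin φ.
V₂ = V₁ · sin φ₁ / sin φ₂ = 22.0 × sin 21° / sin 62°
V₂ = 22.0 × 0.3584/0.8829 = 8.93 m s⁻¹

8.93 m s⁻¹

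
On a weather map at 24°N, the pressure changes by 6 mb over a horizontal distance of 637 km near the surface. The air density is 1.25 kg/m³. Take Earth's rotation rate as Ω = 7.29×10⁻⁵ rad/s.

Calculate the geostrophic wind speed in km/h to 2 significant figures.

46 km/h

Coriolis parameter at 24°N:
f = 2Ω sin φ = 2 × 7.29×10⁻⁵ × sin 24° = 5.93×10⁻⁵ s⁻¹
Pressure gradient: |∂P/∂n| = 600 Pa / 637000 m = 9.42×10⁻⁴ Pa/m
Geostrophic balance (pressure-gradient force = Coriolis force):
V_g = (1/(fρ)) |∂P/∂n| = 9.42×10⁻⁴ / (5.93×10⁻⁵ × 1.25) = 12.7 m/s
Converting: 12.7 m/s × 3.6 = 46 km/h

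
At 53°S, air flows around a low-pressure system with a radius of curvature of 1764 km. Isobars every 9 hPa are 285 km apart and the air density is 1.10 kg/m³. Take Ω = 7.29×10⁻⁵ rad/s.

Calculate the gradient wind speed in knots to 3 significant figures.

Coriolis parameter at 53°S:
f = 2Ω sin φ = 2 × 7.29×10⁻⁵ × sin 53° = 1.16×10⁻⁴ s⁻¹
Pressure gradient: |∂P/∂n| = 900 Pa / 285000 m = 3.16×10⁻³ Pa/m
Geostrophic speed: V_g = |∂P/∂n|/(fρ) = 3.16×10⁻³/(1.16×10⁻⁴ × 1.10) = 24.7 m/s
Around a low, centrifugal force acts outward with Coriolis, so pressure-gradient force balances both:
(1/ρ)|∂P/∂n| = fV + V²/R  →  V² + fR·V − fR·V_g = 0
With fR = 1.16×10⁻⁴ × 1764×10³ m = 205 m/s:
V = [−fR + √((fR)² + 4 fR V_g)]/2 = [−205 + √(205² + 4×205×24.7)]/2 = 22.2 m/s
Subgeostrophic (V < V_g = 24.7 m/s), as expected around a low.
Converting: 22.2 m/s × 1.944 = 43.2 knots

43.2 knots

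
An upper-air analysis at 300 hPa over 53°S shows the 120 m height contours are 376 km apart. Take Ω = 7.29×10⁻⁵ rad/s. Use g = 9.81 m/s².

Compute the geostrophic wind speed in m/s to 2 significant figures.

Coriolis parameter at 53°S:
f = 2Ω sin φ = 2 × 7.29×10⁻⁵ × sin 53° = 1.16×10⁻⁴ s⁻¹
Height gradient: |∂Z/∂n| = 120 m / 376000 m = 3.19×10⁻⁴
On a pressure surface, geostrophic balance gives V_g = (g/f)|∂Z/∂n|:
V_g = 9.81 × 3.19×10⁻⁴ / 1.16×10⁻⁴ = 26.9 m/s

27 m/s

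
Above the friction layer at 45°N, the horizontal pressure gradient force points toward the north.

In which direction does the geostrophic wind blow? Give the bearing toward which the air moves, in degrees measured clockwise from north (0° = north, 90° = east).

The pressure-gradient force points toward the north (bearing 000°).
Geostrophic balance: in the Northern Hemisphere the Coriolis force deflects motion to the right, so the geostrophic wind blows 90° to the right of the pressure-gradient force (low pressure on the left).
Rotating 000° by 90° clockwise gives 090° — the wind blows toward the east.

090°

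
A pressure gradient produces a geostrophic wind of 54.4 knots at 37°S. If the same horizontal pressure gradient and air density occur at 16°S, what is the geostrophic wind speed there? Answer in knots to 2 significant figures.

120 knots

With the same pressure gradient and density, V_g ∝ 1/f ∝ 1/sin φ.
V₂ = V₁ · sin φ₁ / sin φ₂ = 54.4 × sin 37° / sin 16°
V₂ = 54.4 × 0.6018/0.2756 = 120 knots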